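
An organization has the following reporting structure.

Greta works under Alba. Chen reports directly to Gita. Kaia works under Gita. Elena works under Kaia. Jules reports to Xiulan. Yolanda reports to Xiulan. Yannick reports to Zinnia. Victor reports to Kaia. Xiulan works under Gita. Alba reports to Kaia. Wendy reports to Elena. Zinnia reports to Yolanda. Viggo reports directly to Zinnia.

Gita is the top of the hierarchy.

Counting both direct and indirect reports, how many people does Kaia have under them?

Kaia directly manages Victor, Elena, Alba. Victor has no reports. Under Elena: Wendy (1). Under Alba: Greta (1). So Kaia's organization is 3 direct reports plus everyone under them: 1 + 2 + 2 = 5.

5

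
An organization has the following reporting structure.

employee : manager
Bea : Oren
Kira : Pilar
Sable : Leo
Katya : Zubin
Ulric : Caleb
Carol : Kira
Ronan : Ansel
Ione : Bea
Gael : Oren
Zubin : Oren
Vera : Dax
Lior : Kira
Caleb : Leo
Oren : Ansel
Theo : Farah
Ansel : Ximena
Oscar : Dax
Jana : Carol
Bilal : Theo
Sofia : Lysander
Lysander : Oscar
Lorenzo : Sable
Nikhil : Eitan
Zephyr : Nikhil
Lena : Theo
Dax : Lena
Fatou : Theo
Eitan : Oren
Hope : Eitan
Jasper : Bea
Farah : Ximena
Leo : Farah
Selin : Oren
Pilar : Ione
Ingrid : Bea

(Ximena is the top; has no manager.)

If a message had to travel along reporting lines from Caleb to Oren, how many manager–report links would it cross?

5

Caleb is 3 levels below Ximena, and Oren is 2 levels below Ximena (their lowest common manager). The shortest path runs up from Caleb to Ximena and back down to Oren: 3 + 2 = 5 links.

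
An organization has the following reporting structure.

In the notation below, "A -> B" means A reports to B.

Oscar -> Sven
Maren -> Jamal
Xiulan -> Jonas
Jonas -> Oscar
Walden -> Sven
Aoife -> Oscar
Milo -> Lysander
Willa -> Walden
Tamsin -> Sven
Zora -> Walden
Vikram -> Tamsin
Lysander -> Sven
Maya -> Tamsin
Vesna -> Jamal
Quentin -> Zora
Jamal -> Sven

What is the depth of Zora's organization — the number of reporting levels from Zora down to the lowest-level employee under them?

The longest chain under Zora runs Zora → Quentin, which is 1 level below Zora.

1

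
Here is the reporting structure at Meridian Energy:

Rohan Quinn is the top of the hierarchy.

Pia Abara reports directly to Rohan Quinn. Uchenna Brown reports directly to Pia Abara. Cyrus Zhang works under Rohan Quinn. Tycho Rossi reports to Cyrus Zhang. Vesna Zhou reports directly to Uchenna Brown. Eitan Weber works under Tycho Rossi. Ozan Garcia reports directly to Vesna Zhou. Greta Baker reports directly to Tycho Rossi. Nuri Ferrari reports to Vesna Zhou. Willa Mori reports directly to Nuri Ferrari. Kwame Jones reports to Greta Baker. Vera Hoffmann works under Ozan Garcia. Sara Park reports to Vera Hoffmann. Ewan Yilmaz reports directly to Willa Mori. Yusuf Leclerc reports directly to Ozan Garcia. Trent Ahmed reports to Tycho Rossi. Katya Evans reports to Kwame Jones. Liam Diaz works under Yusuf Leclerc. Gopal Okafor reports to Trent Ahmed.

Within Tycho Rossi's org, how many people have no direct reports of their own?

3

The people in Tycho Rossi's organization with no one reporting to them are Gopal Okafor, Katya Evans, Eitan Weber. That is 3.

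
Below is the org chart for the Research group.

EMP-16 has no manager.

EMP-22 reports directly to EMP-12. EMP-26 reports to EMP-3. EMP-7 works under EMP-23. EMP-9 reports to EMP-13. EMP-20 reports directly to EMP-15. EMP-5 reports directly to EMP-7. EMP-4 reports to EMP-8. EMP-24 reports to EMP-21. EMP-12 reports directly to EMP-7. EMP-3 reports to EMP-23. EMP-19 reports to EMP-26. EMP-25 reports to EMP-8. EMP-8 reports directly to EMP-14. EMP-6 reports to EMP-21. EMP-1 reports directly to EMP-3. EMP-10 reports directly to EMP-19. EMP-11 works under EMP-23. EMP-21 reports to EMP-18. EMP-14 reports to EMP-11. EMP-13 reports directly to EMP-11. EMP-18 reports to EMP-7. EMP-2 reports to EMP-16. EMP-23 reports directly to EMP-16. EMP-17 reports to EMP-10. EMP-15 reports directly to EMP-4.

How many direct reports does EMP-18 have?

1

EMP-18 directly manages EMP-21. That is 1 direct report.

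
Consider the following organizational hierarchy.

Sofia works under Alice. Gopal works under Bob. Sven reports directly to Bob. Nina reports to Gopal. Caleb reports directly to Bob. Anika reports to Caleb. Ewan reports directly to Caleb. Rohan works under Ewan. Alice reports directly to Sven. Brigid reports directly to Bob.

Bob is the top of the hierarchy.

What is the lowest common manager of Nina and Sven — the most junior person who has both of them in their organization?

Bob

Nina's chain of managers is Gopal, Bob. Sven's chain of managers is Bob. The first manager that appears in both chains is Bob.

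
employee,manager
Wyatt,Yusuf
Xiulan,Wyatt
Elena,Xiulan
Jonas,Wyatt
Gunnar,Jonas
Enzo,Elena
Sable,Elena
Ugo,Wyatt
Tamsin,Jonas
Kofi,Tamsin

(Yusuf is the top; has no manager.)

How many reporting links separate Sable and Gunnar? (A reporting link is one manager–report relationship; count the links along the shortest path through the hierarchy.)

Sable is 3 levels below Wyatt, and Gunnar is 2 levels below Wyatt (their lowest common manager). The shortest path runs up from Sable to Wyatt and back down to Gunnar: 3 + 2 = 5 links.

5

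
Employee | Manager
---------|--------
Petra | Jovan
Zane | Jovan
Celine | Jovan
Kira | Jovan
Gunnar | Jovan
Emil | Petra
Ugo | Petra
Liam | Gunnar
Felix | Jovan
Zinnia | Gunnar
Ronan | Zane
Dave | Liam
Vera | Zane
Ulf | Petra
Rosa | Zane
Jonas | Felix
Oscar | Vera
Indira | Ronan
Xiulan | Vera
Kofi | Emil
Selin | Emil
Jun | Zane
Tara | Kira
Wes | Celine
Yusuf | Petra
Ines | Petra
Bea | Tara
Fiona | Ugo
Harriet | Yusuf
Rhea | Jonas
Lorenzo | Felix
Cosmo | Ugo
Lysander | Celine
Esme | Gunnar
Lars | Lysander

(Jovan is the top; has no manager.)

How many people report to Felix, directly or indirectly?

Felix directly manages Jonas, Lorenzo. Under Jonas: Rhea (1). Lorenzo has no reports. So Felix's organization is 2 direct reports plus everyone under them: 2 + 1 = 3.

3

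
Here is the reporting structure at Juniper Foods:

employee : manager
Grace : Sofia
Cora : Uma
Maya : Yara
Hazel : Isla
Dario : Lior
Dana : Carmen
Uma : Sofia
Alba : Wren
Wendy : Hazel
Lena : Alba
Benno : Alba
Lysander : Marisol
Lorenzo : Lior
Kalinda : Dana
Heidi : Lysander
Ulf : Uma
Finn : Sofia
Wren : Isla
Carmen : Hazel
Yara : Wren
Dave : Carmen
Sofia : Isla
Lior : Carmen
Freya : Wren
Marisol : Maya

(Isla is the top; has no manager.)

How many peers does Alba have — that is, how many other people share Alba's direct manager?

2

Alba reports to Wren. Wren's other direct reports are Yara, Freya — 2 peers.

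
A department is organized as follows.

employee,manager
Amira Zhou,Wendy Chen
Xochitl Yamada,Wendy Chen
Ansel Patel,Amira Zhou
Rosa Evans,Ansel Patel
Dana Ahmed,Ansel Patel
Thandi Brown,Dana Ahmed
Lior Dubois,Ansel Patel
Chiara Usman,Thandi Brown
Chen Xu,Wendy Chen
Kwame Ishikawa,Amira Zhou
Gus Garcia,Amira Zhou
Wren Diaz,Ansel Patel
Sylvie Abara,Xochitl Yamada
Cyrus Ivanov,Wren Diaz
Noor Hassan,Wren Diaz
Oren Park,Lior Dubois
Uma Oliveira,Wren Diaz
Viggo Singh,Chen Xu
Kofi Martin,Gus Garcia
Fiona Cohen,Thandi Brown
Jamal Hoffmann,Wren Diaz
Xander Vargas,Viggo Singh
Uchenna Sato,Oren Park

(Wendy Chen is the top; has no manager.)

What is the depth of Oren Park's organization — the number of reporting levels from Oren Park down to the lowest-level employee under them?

The longest chain under Oren Park runs Oren Park → Uchenna Sato, which is 1 level below Oren Park.

1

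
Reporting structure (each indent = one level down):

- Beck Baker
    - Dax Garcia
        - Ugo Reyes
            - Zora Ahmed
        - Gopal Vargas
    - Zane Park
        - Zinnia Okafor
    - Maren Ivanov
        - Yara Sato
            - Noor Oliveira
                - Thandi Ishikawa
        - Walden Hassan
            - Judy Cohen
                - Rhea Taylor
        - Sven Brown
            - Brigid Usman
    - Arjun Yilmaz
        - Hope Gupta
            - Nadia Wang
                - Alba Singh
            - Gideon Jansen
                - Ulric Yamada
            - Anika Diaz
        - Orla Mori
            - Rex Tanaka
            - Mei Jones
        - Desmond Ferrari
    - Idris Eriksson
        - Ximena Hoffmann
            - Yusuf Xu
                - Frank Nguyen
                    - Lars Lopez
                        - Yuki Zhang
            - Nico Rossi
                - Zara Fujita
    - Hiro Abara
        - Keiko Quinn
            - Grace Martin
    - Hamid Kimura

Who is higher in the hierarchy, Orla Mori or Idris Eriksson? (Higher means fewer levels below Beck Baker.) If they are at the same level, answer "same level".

Idris Eriksson

Orla Mori is 2 levels below Beck Baker; Idris Eriksson is 1. Idris Eriksson is higher.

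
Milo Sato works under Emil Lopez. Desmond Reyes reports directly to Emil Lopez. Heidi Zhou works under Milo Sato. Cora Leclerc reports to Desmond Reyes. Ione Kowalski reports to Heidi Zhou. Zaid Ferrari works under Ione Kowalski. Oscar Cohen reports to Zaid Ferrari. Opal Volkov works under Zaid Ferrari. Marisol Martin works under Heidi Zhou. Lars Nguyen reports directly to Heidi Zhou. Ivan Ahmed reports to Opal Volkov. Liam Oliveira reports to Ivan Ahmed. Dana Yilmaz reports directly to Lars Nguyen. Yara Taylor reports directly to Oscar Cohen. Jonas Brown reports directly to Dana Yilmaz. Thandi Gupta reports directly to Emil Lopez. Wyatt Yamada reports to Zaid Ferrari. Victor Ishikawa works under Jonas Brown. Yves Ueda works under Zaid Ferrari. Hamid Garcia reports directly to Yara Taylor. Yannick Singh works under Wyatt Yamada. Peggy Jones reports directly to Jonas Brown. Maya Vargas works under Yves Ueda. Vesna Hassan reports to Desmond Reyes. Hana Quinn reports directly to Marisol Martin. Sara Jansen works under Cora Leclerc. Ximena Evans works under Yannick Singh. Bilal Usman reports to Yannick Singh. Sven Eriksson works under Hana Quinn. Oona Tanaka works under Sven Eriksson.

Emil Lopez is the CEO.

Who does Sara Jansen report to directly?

Cora Leclerc

Sara Jansen reports directly to Cora Leclerc.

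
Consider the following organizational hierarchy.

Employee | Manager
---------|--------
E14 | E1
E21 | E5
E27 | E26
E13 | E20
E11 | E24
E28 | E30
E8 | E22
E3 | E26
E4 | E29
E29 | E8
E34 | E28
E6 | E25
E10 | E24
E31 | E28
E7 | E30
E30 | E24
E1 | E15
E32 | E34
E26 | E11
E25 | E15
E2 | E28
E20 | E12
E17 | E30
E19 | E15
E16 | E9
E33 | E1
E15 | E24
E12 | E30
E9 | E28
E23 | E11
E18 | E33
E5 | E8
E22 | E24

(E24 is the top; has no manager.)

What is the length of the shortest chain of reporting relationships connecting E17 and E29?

5

E17 is 2 levels below E24, and E29 is 3 levels below E24 (their lowest common manager). The shortest path runs up from E17 to E24 and back down to E29: 2 + 3 = 5 links.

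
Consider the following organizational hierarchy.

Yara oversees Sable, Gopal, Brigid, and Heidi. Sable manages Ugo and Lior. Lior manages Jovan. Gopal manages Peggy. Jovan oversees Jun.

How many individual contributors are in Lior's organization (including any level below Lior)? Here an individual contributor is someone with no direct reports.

1

The only person in Lior's organization with no one reporting to them is Jun. That is 1.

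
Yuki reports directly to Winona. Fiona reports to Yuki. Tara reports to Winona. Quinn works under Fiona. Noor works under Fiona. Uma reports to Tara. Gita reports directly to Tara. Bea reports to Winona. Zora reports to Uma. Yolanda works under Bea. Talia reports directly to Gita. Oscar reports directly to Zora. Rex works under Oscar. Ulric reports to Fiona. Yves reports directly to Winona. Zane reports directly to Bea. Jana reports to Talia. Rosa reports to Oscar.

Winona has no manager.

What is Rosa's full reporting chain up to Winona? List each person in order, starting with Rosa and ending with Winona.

Rosa -> Oscar -> Zora -> Uma -> Tara -> Winona

Rosa reports to Oscar. Oscar reports to Zora. Zora reports to Uma. Uma reports to Tara. Tara reports to Winona. Winona is at the top.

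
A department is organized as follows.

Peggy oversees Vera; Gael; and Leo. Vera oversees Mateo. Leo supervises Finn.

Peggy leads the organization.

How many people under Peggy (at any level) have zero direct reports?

The people in Peggy's organization with no one reporting to them are Finn, Gael, Mateo. That is 3.

3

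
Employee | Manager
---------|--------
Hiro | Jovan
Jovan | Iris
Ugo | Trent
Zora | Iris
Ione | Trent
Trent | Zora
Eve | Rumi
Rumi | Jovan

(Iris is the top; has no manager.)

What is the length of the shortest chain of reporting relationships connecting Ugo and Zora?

2

Ugo is in Zora's organization: the chain from Ugo up to Zora is Ugo → Trent → Zora, which is 2 links.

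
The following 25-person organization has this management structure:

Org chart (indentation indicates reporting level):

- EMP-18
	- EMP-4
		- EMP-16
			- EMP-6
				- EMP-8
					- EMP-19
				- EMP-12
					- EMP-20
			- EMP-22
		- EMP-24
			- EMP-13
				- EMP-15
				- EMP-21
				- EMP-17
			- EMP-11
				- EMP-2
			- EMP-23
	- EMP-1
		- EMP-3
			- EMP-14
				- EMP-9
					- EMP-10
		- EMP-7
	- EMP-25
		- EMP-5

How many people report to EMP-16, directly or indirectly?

EMP-16 directly manages EMP-6, EMP-22. Under EMP-6: EMP-12, EMP-20, EMP-8, EMP-19 (4). EMP-22 has no reports. So EMP-16's organization is 2 direct reports plus everyone under them: 5 + 1 = 6.

6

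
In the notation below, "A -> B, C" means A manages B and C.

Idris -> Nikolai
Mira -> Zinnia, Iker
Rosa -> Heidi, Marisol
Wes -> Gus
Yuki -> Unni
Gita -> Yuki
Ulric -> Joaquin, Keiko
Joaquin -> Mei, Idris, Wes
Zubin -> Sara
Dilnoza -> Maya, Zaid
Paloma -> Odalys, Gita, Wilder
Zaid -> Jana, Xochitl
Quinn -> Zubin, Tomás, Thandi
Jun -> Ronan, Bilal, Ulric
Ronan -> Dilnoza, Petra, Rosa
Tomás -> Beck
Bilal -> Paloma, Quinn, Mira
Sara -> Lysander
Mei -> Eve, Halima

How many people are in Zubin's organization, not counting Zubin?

2

Zubin directly manages Sara. Under Sara: Lysander (1). That's 2 in total.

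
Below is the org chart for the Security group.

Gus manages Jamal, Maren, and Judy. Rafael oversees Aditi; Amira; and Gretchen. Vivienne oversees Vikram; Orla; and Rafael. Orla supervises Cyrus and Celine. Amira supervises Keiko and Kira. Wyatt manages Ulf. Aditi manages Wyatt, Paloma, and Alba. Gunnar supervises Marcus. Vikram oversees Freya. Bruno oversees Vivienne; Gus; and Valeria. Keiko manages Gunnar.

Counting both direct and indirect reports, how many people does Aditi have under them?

Aditi directly manages Wyatt, Paloma, Alba. Under Wyatt: Ulf (1). Paloma has no reports. Alba has no reports. So Aditi's organization is 3 direct reports plus everyone under them: 2 + 1 + 1 = 4.

4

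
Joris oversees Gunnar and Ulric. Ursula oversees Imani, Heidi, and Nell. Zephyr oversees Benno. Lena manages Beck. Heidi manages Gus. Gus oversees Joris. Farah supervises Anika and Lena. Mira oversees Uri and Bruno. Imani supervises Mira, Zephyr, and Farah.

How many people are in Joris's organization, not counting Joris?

Joris directly manages Gunnar, Ulric. Gunnar has no reports. Ulric has no reports. So Joris's organization is 2 direct reports plus everyone under them: 1 + 1 = 2.

2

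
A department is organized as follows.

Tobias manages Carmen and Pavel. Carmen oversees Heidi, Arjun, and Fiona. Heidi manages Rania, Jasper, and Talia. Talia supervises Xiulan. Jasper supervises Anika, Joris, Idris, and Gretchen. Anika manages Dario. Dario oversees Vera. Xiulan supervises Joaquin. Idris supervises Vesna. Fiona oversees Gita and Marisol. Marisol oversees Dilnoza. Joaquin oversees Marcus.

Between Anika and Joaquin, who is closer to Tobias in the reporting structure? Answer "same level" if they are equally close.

Anika

Anika is 4 levels below Tobias; Joaquin is 5. Anika is higher.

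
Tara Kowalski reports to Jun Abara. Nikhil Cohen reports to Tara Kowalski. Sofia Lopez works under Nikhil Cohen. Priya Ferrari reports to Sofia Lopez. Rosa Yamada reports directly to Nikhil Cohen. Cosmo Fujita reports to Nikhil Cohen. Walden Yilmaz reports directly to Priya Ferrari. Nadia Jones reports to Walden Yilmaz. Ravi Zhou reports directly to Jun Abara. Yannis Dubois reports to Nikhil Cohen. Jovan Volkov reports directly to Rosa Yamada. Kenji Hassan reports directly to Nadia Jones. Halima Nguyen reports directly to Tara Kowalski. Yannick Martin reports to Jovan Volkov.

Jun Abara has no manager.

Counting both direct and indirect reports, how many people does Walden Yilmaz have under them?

Walden Yilmaz directly manages Nadia Jones. Under Nadia Jones: Kenji Hassan (1). That's 2 in total.

2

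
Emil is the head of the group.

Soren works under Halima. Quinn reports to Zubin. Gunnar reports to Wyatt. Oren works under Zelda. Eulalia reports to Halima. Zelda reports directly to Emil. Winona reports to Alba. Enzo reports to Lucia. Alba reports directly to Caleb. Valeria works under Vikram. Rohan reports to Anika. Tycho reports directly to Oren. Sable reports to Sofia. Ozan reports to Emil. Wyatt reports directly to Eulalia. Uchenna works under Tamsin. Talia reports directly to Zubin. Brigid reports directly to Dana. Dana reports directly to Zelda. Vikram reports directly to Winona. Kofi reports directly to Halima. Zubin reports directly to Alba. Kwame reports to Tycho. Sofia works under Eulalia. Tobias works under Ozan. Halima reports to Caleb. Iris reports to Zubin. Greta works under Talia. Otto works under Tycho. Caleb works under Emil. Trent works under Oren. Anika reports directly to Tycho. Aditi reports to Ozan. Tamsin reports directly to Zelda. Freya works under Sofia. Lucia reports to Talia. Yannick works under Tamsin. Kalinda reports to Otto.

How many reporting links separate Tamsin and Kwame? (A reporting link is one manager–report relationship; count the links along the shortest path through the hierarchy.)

4

Tamsin is 1 level below Zelda, and Kwame is 3 levels below Zelda (their lowest common manager). The shortest path runs up from Tamsin to Zelda and back down to Kwame: 1 + 3 = 4 links.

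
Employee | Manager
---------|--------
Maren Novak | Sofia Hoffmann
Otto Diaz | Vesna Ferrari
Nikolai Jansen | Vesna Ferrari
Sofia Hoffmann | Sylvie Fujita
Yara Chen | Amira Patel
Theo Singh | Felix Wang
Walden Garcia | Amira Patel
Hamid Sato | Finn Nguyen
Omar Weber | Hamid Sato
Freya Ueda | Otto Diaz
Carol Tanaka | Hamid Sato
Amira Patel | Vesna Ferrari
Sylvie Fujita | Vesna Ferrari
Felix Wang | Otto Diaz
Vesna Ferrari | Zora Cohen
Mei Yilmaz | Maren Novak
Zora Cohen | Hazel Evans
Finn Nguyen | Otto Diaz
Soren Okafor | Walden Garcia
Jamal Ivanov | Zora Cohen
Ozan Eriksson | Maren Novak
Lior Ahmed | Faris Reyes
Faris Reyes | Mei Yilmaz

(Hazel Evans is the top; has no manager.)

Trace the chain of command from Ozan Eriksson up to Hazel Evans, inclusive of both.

Ozan Eriksson -> Maren Novak -> Sofia Hoffmann -> Sylvie Fujita -> Vesna Ferrari -> Zora Cohen -> Hazel Evans

Ozan Eriksson reports to Maren Novak. Maren Novak reports to Sofia Hoffmann. Sofia Hoffmann reports to Sylvie Fujita. Sylvie Fujita reports to Vesna Ferrari. Vesna Ferrari reports to Zora Cohen. Zora Cohen reports to Hazel Evans. Hazel Evans is at the top.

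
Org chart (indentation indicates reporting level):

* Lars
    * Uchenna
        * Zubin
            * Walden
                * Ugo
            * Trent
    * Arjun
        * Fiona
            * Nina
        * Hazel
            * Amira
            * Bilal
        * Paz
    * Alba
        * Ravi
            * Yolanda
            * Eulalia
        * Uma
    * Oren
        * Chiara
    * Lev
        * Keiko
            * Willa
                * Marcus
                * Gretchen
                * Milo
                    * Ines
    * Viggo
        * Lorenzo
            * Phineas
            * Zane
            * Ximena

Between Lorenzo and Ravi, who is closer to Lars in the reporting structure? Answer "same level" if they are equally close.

Both Lorenzo and Ravi are 2 levels below Lars.

same level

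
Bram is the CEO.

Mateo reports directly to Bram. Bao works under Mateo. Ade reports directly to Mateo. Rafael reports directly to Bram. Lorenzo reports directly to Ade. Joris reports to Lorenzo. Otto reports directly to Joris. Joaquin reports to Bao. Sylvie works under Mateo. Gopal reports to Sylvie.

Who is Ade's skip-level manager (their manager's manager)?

Bram

Ade reports to Mateo, and Mateo reports to Bram. So Ade's skip-level manager is Bram.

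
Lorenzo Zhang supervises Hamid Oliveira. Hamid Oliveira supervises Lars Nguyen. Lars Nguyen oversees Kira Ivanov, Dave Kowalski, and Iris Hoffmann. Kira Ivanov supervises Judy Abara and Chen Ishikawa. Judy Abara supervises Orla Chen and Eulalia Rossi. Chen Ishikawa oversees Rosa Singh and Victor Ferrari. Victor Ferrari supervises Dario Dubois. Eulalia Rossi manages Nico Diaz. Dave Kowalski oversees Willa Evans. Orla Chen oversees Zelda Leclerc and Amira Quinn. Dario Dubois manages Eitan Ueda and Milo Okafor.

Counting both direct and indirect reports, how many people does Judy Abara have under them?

5

Judy Abara directly manages Eulalia Rossi, Orla Chen. Under Eulalia Rossi: Nico Diaz (1). Under Orla Chen: Amira Quinn, Zelda Leclerc (2). So Judy Abara's organization is 2 direct reports plus everyone under them: 2 + 3 = 5.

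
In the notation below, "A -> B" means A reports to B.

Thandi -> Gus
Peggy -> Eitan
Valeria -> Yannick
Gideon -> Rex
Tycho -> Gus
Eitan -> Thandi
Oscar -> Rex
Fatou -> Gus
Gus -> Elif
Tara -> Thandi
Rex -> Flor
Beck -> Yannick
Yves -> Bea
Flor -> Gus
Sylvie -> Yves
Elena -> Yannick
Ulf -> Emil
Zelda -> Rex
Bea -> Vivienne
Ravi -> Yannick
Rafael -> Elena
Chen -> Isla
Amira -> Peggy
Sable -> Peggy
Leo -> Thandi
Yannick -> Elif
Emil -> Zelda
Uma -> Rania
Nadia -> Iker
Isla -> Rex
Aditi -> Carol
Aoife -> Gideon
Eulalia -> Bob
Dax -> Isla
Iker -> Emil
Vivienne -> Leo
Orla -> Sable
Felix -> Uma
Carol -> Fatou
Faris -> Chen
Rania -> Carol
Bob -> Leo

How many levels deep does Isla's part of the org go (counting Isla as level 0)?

The longest chain under Isla runs Isla → Chen → Faris, which is 2 levels below Isla.

2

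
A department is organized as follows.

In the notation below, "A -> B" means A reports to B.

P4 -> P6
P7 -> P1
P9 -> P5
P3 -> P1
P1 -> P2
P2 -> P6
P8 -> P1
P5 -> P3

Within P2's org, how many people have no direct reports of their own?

The people in P2's organization with no one reporting to them are P8, P7, P9. That is 3.

3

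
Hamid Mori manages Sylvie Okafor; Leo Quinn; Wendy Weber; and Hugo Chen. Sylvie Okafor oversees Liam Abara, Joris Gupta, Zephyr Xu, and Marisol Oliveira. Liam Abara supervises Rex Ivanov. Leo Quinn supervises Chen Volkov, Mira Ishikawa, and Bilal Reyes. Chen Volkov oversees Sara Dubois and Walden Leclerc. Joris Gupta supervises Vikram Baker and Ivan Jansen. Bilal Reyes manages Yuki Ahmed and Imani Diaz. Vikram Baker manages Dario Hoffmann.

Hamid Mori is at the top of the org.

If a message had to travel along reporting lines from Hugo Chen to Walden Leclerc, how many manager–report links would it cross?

4

Hugo Chen is 1 level below Hamid Mori, and Walden Leclerc is 3 levels below Hamid Mori (their lowest common manager). The shortest path runs up from Hugo Chen to Hamid Mori and back down to Walden Leclerc: 1 + 3 = 4 links.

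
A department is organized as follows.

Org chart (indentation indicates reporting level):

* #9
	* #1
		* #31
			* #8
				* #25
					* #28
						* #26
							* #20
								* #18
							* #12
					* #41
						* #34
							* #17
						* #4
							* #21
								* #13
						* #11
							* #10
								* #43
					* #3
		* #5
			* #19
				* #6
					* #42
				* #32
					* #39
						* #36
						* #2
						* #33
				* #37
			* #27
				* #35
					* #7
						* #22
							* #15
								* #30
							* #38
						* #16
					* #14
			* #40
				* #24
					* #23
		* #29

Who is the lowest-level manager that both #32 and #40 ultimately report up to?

#32's chain of managers is #19, #5, #1, #9. #40's chain of managers is #5, #1, #9. The first manager that appears in both chains is #5.

#5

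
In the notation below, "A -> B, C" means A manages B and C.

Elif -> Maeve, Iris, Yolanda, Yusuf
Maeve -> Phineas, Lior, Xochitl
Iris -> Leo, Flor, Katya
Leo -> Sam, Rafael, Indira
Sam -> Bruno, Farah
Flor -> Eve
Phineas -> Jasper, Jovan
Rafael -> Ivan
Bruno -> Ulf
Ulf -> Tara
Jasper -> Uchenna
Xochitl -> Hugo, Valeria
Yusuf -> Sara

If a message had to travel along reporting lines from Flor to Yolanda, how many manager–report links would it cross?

Flor is 2 levels below Elif, and Yolanda is 1 level below Elif (their lowest common manager). The shortest path runs up from Flor to Elif and back down to Yolanda: 2 + 1 = 3 links.

3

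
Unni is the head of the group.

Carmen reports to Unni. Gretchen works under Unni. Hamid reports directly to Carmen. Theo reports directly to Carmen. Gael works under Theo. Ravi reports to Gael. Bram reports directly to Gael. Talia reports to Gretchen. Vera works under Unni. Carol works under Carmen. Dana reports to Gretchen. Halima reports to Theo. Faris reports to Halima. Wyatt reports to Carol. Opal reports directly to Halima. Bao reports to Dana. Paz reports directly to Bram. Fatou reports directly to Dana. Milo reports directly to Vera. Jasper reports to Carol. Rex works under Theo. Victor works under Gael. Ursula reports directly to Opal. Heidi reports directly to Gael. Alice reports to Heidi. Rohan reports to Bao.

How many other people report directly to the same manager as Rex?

Rex reports to Theo. Theo's other direct reports are Gael, Halima — 2 peers.

2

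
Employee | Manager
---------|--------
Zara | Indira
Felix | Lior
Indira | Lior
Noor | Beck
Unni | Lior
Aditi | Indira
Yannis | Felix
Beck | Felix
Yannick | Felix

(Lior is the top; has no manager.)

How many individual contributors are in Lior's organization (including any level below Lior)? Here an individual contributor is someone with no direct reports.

The people in Lior's organization with no one reporting to them are Unni, Yannis, Noor, Yannick, Zara, Aditi. That is 6.

6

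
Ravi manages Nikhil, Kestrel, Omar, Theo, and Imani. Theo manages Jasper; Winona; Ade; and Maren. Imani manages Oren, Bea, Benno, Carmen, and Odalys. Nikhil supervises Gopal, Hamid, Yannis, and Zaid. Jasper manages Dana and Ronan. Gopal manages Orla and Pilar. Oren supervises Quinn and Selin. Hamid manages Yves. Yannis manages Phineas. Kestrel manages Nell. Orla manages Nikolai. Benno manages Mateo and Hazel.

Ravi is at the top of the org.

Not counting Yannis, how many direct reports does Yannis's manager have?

3

Yannis reports to Nikhil. Nikhil's other direct reports are Gopal, Hamid, Zaid — 3 peers.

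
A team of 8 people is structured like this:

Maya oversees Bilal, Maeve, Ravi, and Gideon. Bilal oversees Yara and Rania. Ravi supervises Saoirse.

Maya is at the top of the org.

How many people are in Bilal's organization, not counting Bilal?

Bilal directly manages Rania, Yara. Rania has no reports. Yara has no reports. So Bilal's organization is 2 direct reports plus everyone under them: 1 + 1 = 2.

2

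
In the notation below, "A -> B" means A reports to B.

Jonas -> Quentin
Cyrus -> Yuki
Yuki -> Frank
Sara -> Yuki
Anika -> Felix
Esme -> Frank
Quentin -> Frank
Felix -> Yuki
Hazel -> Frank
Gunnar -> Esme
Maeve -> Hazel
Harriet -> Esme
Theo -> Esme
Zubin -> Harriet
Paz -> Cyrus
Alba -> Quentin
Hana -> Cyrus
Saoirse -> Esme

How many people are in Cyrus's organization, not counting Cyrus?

2

Cyrus directly manages Paz, Hana. Paz has no reports. Hana has no reports. So Cyrus's organization is 2 direct reports plus everyone under them: 1 + 1 = 2.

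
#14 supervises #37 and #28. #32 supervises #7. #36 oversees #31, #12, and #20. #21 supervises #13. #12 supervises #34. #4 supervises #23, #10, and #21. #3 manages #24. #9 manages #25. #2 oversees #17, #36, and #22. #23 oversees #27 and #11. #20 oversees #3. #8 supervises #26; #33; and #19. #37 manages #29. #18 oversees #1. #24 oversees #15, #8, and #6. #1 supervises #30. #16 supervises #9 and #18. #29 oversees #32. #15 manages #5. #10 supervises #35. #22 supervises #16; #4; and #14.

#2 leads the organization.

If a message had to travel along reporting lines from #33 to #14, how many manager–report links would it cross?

#33 is 6 levels below #2, and #14 is 2 levels below #2 (their lowest common manager). The shortest path runs up from #33 to #2 and back down to #14: 6 + 2 = 8 links.

8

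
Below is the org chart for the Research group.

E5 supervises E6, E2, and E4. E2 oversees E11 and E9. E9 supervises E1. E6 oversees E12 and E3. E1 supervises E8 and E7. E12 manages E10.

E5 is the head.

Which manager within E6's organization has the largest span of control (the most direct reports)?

E6

Direct-report counts within E6's organization: E6 has 2; E12 has 1. The largest is 2, held by E6.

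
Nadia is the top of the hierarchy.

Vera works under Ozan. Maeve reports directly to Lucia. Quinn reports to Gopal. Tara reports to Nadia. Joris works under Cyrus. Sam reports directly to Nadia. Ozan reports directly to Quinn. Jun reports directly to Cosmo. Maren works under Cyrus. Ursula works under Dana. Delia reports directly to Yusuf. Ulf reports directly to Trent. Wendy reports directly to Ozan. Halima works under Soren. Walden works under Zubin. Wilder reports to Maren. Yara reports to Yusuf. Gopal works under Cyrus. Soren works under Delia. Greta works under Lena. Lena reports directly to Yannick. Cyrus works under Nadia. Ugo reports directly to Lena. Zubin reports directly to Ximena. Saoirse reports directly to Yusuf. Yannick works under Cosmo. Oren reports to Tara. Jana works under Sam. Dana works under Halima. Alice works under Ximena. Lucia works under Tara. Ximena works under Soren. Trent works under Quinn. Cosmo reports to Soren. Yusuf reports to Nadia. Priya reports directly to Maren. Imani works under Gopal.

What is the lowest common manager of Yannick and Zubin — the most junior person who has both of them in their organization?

Yannick's chain of managers is Cosmo, Soren, Delia, Yusuf, Nadia. Zubin's chain of managers is Ximena, Soren, Delia, Yusuf, Nadia. The first manager that appears in both chains is Soren.

Soren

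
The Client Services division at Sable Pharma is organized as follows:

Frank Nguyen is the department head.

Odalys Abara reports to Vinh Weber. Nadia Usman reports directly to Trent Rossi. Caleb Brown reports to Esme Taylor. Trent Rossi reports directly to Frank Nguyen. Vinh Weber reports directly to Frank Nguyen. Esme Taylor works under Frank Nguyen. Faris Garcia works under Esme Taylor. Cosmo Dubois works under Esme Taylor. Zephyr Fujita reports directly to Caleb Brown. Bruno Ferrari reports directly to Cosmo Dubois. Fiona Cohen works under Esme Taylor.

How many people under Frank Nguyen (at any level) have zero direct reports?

6

The people in Frank Nguyen's organization with no one reporting to them are Odalys Abara, Faris Garcia, Fiona Cohen, Zephyr Fujita, Bruno Ferrari, Nadia Usman. That is 6.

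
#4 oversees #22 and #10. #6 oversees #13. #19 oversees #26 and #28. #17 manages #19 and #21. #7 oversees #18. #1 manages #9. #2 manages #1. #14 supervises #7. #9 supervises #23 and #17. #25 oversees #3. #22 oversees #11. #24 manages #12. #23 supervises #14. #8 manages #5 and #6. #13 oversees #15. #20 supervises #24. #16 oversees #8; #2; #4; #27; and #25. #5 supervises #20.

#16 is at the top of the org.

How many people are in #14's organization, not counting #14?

2

#14 directly manages #7. Under #7: #18 (1). That's 2 in total.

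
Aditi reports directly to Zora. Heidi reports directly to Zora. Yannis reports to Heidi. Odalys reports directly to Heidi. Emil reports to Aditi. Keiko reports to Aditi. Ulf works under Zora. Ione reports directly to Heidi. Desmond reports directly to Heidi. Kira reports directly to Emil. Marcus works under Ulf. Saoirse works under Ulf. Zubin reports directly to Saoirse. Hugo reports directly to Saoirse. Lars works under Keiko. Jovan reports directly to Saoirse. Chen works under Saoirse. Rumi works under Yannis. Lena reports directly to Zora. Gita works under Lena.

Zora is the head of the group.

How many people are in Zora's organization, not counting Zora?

Zora directly manages Aditi, Heidi, Ulf, Lena. Under Aditi: Keiko, Lars, Emil, Kira (4). Under Heidi: Desmond, Ione, Odalys, Yannis, Rumi (5). Under Ulf: Saoirse, Chen, Jovan, Hugo, Zubin, Marcus (6). Under Lena: Gita (1). So Zora's organization is 4 direct reports plus everyone under them: 5 + 6 + 7 + 2 = 20.

20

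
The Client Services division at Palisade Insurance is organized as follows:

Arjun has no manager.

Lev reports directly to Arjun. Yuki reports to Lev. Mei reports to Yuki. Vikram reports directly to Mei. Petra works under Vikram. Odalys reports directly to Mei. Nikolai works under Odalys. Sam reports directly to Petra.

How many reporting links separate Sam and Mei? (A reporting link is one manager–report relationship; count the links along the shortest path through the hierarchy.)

3

Sam is in Mei's organization: the chain from Sam up to Mei is Sam → Petra → Vikram → Mei, which is 3 links.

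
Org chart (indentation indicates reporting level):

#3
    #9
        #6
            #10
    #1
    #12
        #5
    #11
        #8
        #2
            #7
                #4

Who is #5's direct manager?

#5 reports directly to #12.

#12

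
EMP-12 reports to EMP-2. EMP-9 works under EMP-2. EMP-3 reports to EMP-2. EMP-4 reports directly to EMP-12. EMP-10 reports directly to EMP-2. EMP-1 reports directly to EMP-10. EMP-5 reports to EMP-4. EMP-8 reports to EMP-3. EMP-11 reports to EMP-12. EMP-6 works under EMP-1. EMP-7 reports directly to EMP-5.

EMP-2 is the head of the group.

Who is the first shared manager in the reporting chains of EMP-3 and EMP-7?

EMP-3's chain of managers is EMP-2. EMP-7's chain of managers is EMP-5, EMP-4, EMP-12, EMP-2. The first manager that appears in both chains is EMP-2.

EMP-2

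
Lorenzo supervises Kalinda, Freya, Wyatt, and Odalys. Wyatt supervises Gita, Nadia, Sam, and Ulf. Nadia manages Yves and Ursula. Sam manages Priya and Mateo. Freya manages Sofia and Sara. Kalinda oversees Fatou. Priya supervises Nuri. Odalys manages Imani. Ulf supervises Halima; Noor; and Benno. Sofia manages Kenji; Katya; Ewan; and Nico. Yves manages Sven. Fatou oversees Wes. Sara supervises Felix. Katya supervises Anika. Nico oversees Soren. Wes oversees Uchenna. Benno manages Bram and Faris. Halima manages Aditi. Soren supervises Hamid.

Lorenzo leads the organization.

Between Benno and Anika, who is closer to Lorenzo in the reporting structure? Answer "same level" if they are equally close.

Benno

Benno is 3 levels below Lorenzo; Anika is 4. Benno is higher.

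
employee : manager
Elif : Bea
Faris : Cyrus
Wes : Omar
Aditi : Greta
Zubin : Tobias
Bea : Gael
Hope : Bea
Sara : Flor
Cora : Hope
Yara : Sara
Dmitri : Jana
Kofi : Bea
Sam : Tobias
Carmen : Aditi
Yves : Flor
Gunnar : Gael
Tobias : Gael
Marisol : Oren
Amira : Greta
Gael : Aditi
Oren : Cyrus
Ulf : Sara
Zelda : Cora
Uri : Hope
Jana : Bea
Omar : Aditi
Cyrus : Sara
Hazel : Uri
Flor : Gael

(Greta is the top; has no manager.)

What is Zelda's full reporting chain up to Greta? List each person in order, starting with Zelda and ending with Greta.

Zelda -> Cora -> Hope -> Bea -> Gael -> Aditi -> Greta

Zelda reports to Cora. Cora reports to Hope. Hope reports to Bea. Bea reports to Gael. Gael reports to Aditi. Aditi reports to Greta. Greta is at the top.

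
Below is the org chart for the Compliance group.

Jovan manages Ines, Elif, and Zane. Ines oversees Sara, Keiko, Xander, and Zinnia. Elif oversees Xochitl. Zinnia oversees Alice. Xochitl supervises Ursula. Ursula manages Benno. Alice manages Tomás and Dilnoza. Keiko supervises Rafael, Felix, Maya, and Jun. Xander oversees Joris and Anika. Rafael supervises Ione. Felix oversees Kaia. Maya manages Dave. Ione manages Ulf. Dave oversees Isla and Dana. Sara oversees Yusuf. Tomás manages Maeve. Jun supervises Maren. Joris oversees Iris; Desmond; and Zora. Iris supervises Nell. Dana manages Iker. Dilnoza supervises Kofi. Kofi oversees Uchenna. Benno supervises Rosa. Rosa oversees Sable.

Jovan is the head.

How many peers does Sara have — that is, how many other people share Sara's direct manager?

3

Sara reports to Ines. Ines's other direct reports are Zinnia, Keiko, Xander — 3 peers.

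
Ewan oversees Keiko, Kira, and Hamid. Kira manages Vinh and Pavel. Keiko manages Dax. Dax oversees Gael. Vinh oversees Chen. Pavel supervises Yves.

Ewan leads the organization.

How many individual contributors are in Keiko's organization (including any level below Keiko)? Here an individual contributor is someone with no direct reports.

1

The only person in Keiko's organization with no one reporting to them is Gael. That is 1.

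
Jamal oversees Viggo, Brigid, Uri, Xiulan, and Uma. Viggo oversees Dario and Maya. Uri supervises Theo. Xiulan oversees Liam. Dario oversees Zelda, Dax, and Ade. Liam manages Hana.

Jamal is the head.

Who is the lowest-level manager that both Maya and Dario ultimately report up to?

Maya's chain of managers is Viggo, Jamal. Dario's chain of managers is Viggo, Jamal. The first manager that appears in both chains is Viggo.

Viggo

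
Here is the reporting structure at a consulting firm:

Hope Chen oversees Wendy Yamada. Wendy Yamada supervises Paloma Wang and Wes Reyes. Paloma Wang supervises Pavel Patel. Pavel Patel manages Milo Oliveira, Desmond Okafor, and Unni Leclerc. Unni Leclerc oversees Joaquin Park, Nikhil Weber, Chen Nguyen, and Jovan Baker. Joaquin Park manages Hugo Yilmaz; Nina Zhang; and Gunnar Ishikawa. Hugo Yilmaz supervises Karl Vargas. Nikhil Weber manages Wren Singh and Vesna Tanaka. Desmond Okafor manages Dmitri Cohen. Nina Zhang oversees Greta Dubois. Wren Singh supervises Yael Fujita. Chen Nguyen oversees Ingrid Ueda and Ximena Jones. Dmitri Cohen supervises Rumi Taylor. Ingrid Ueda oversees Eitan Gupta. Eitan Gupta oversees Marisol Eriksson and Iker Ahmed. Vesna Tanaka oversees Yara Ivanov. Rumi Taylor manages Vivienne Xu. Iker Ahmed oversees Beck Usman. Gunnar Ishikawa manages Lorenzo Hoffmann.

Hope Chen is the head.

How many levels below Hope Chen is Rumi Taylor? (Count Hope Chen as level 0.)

Chain from Rumi Taylor up to Hope Chen: Rumi Taylor → Dmitri Cohen → Desmond Okafor → Pavel Patel → Paloma Wang → Wendy Yamada → Hope Chen. That is 6 steps up, so Rumi Taylor is 6 levels below Hope Chen.

6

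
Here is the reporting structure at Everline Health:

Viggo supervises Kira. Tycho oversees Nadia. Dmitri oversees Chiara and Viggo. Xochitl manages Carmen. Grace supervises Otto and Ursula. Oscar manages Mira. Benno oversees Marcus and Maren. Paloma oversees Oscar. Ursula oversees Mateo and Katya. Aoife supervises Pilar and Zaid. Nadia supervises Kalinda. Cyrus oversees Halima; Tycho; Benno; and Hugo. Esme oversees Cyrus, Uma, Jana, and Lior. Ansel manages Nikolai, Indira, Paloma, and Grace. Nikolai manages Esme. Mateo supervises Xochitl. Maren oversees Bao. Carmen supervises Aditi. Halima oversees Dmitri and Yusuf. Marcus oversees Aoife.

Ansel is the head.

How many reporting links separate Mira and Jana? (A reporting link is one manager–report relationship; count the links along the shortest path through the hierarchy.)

Mira is 3 levels below Ansel, and Jana is 3 levels below Ansel (their lowest common manager). The shortest path runs up from Mira to Ansel and back down to Jana: 3 + 3 = 6 links.

6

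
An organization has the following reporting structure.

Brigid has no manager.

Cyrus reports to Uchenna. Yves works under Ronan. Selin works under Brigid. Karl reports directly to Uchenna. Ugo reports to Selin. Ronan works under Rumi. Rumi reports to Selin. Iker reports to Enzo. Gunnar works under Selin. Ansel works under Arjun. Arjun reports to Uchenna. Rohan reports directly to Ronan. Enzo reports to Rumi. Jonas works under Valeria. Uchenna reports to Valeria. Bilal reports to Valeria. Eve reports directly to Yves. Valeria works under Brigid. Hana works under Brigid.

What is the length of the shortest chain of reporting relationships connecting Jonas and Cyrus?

3

Jonas is 1 level below Valeria, and Cyrus is 2 levels below Valeria (their lowest common manager). The shortest path runs up from Jonas to Valeria and back down to Cyrus: 1 + 2 = 3 links.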